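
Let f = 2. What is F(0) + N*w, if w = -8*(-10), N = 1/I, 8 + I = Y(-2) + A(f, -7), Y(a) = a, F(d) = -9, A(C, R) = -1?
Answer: -179/11 ≈ -16.273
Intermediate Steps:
I = -11 (I = -8 + (-2 - 1) = -8 - 3 = -11)
N = -1/11 (N = 1/(-11) = -1/11 ≈ -0.090909)
w = 80
F(0) + N*w = -9 - 1/11*80 = -9 - 80/11 = -179/11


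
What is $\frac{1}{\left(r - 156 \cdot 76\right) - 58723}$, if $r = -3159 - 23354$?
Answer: $- \frac{1}{97092} \approx -1.03 \cdot 10^{-5}$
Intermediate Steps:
$r = -26513$
$\frac{1}{\left(r - 156 \cdot 76\right) - 58723} = \frac{1}{\left(-26513 - 156 \cdot 76\right) - 58723} = \frac{1}{\left(-26513 - 11856\right) - 58723} = \frac{1}{-38369 - 58723} = \frac{1}{-97092} = - \frac{1}{97092}$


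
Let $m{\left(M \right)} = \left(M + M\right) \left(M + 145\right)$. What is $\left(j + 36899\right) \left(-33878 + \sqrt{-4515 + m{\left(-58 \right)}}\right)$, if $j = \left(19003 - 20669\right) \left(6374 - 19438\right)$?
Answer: $-738591996194 + 65404569 i \sqrt{1623} \approx -7.3859 \cdot 10^{11} + 2.6349 \cdot 10^{9} i$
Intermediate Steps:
$m{\left(M \right)} = 2 M \left(145 + M\right)$
$j = 21764624$ ($j = \left(-1666\right) \left(-13064\right) = 21764624$)
$\left(j + 36899\right) \left(-33878 + \sqrt{-4515 + m{\left(-58 \right)}}\right) = \left(21764624 + 36899\right) \left(-33878 + \sqrt{-4515 + 2 \left(-58\right) \left(145 - 58\right)}\right) = 21801523 \left(-33878 + \sqrt{-4515 + 2 \left(-58\right) 87}\right) = 21801523 \left(-33878 + \sqrt{-4515 - 10092}\right) = 21801523 \left(-33878 + \sqrt{-14607}\right) = 21801523 \left(-33878 + 3 i \sqrt{1623}\right) = -738591996194 + 65404569 i \sqrt{1623}$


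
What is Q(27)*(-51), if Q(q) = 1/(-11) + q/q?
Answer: -510/11 ≈ -46.364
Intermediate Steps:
Q(q) = 10/11 (Q(q) = 1*(-1/11) + 1 = -1/11 + 1 = 10/11)
Q(27)*(-51) = (10/11)*(-51) = -510/11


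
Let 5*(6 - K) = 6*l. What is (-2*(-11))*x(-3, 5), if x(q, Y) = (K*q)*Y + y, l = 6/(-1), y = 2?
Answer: -4312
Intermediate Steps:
l = -6 (l = 6*(-1) = -6)
K = 66/5 (K = 6 - 6*(-6)/5 = 6 - 1/5*(-36) = 6 + 36/5 = 66/5 ≈ 13.200)
x(q, Y) = 2 + 66*Y*q/5 (x(q, Y) = (66*q/5)*Y + 2 = 66*Y*q/5 + 2 = 2 + 66*Y*q/5)
(-2*(-11))*x(-3, 5) = (-2*(-11))*(2 + (66/5)*5*(-3)) = 22*(2 - 198) = 22*(-196) = -4312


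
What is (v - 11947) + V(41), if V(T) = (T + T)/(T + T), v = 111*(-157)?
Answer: -29373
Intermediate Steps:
v = -17427
V(T) = 1 (V(T) = (2*T)/((2*T)) = (2*T)*(1/(2*T)) = 1)
(v - 11947) + V(41) = (-17427 - 11947) + 1 = -29374 + 1 = -29373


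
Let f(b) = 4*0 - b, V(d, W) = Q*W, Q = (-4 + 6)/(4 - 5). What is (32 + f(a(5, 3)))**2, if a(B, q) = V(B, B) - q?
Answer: 2025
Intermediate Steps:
Q = -2 (Q = 2/(-1) = 2*(-1) = -2)
V(d, W) = -2*W
a(B, q) = -q - 2*B (a(B, q) = -2*B - q = -q - 2*B)
f(b) = -b (f(b) = 0 - b = -b)
(32 + f(a(5, 3)))**2 = (32 - (-1*3 - 2*5))**2 = (32 - (-3 - 10))**2 = (32 - 1*(-13))**2 = (32 + 13)**2 = 45**2 = 2025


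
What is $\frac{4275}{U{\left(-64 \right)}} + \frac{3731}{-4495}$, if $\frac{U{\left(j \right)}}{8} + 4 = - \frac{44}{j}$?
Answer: $- \frac{38629993}{238235} \approx -162.15$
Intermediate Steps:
$U{\left(j \right)} = -32 - \frac{352}{j}$ ($U{\left(j \right)} = -32 + 8 \left(- \frac{44}{j}\right) = -32 - \frac{352}{j}$)
$\frac{4275}{U{\left(-64 \right)}} + \frac{3731}{-4495} = \frac{4275}{-32 - \frac{352}{-64}} + \frac{3731}{-4495} = \frac{4275}{-32 - - \frac{11}{2}} + 3731 \left(- \frac{1}{4495}\right) = \frac{4275}{-32 + \frac{11}{2}} - \frac{3731}{4495} = \frac{4275}{- \frac{53}{2}} - \frac{3731}{4495} = 4275 \left(- \frac{2}{53}\right) - \frac{3731}{4495} = - \frac{8550}{53} - \frac{3731}{4495} = - \frac{38629993}{238235}$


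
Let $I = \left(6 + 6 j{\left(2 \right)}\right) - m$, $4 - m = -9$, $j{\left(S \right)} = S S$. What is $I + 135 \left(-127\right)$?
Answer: $-17128$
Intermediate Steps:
$j{\left(S \right)} = S^{2}$
$m = 13$ ($m = 4 - -9 = 4 + 9 = 13$)
$I = 17$ ($I = \left(6 + 6 \cdot 2^{2}\right) - 13 = \left(6 + 6 \cdot 4\right) - 13 = \left(6 + 24\right) - 13 = 30 - 13 = 17$)
$I + 135 \left(-127\right) = 17 + 135 \left(-127\right) = 17 - 17145 = -17128$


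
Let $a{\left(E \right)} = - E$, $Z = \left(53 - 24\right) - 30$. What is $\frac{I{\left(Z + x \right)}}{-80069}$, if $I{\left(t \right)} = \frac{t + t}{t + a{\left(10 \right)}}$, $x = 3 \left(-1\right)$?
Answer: $- \frac{4}{560483} \approx -7.1367 \cdot 10^{-6}$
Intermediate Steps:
$x = -3$
$Z = -1$ ($Z = 29 - 30 = -1$)
$I{\left(t \right)} = \frac{2 t}{-10 + t}$ ($I{\left(t \right)} = \frac{t + t}{t - 10} = \frac{2 t}{t - 10} = \frac{2 t}{-10 + t}$)
$\frac{I{\left(Z + x \right)}}{-80069} = \frac{2 \left(-1 - 3\right) \frac{1}{-10 - 4}}{-80069} = 2 \left(-4\right) \frac{1}{-10 - 4} \left(- \frac{1}{80069}\right) = 2 \left(-4\right) \frac{1}{-14} \left(- \frac{1}{80069}\right) = 2 \left(-4\right) \left(- \frac{1}{14}\right) \left(- \frac{1}{80069}\right) = \frac{4}{7} \left(- \frac{1}{80069}\right) = - \frac{4}{560483}$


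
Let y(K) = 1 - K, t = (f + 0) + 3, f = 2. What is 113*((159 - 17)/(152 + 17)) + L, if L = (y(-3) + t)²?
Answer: 29735/169 ≈ 175.95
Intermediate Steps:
t = 5 (t = (2 + 0) + 3 = 2 + 3 = 5)
L = 81 (L = ((1 - 1*(-3)) + 5)² = ((1 + 3) + 5)² = (4 + 5)² = 9² = 81)
113*((159 - 17)/(152 + 17)) + L = 113*((159 - 17)/(152 + 17)) + 81 = 113*(142/169) + 81 = 16046/169 + 81 = 29735/169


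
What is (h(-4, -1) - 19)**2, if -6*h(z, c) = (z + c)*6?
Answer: 196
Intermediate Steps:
h(z, c) = -c - z (h(z, c) = -(z + c)*6/6 = -(c + z)*6/6 = -(6*c + 6*z)/6 = -c - z)
(h(-4, -1) - 19)**2 = ((-1*(-1) - 1*(-4)) - 19)**2 = ((1 + 4) - 19)**2 = (5 - 19)**2 = (-14)**2 = 196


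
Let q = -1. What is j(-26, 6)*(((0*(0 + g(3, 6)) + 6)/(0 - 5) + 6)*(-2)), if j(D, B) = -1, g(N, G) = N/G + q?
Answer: 48/5 ≈ 9.6000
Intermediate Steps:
g(N, G) = -1 + N/G (g(N, G) = N/G - 1 = -1 + N/G)
j(-26, 6)*(((0*(0 + g(3, 6)) + 6)/(0 - 5) + 6)*(-2)) = -((0*(0 + (3 - 1*6)/6) + 6)/(0 - 5) + 6)*(-2) = -((0*(0 + (3 - 6)/6) + 6)/(-5) + 6)*(-2) = -((0*(0 + (⅙)*(-3)) + 6)*(-⅕) + 6)*(-2) = -((0*(0 - ½) + 6)*(-⅕) + 6)*(-2) = -((0*(-½) + 6)*(-⅕) + 6)*(-2) = -((0 + 6)*(-⅕) + 6)*(-2) = -(6*(-⅕) + 6)*(-2) = -(-6/5 + 6)*(-2) = -24*(-2)/5 = -1*(-48/5) = 48/5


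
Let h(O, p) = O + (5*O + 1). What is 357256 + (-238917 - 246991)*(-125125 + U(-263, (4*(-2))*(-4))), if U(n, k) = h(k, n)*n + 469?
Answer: 85235909076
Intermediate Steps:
h(O, p) = 1 + 6*O (h(O, p) = O + (1 + 5*O) = 1 + 6*O)
U(n, k) = 469 + n*(1 + 6*k) (U(n, k) = (1 + 6*k)*n + 469 = n*(1 + 6*k) + 469 = 469 + n*(1 + 6*k))
357256 + (-238917 - 246991)*(-125125 + U(-263, (4*(-2))*(-4))) = 357256 + (-238917 - 246991)*(-125125 + (469 - 263*(1 + 6*((4*(-2))*(-4))))) = 357256 - 485908*(-125125 + (469 - 263*(1 + 6*(-8*(-4))))) = 357256 - 485908*(-125125 + (469 - 263*(1 + 6*32))) = 357256 - 485908*(-125125 + (469 - 263*(1 + 192))) = 357256 - 485908*(-125125 + (469 - 263*193)) = 357256 - 485908*(-125125 + (469 - 50759)) = 357256 - 485908*(-125125 - 50290) = 357256 - 485908*(-175415) = 357256 + 85235551820 = 85235909076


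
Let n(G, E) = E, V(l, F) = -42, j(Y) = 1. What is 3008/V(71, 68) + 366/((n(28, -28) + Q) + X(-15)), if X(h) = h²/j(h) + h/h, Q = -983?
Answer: -1188326/16485 ≈ -72.085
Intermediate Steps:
X(h) = 1 + h² (X(h) = h²/1 + h/h = h²*1 + 1 = h² + 1 = 1 + h²)
3008/V(71, 68) + 366/((n(28, -28) + Q) + X(-15)) = 3008/(-42) + 366/((-28 - 983) + (1 + (-15)²)) = 3008*(-1/42) + 366/(-1011 + (1 + 225)) = -1504/21 + 366/(-1011 + 226) = -1504/21 + 366/(-785) = -1504/21 + 366*(-1/785) = -1504/21 - 366/785 = -1188326/16485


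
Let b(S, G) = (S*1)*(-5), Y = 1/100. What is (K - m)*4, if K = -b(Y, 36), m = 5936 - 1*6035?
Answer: 1981/5 ≈ 396.20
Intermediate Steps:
m = -99 (m = 5936 - 6035 = -99)
Y = 1/100 ≈ 0.010000
b(S, G) = -5*S (b(S, G) = S*(-5) = -5*S)
K = 1/20 (K = -(-5)/100 = -1*(-1/20) = 1/20 ≈ 0.050000)
(K - m)*4 = (1/20 - 1*(-99))*4 = (1/20 + 99)*4 = (1981/20)*4 = 1981/5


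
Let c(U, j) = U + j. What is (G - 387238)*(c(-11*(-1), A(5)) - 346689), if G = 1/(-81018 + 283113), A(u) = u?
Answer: 27130235023922857/202095 ≈ 1.3424e+11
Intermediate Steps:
G = 1/202095 ≈ 4.9482e-6
(G - 387238)*(c(-11*(-1), A(5)) - 346689) = (1/202095 - 387238)*((-11*(-1) + 5) - 346689) = -78258863609*((11 + 5) - 346689)/202095 = -78258863609*(16 - 346689)/202095 = -78258863609/202095*(-346673) = 27130235023922857/202095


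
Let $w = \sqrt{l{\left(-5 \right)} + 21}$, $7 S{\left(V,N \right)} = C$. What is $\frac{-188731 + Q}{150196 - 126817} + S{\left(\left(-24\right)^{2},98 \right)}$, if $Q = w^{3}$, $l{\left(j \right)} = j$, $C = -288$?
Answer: $- \frac{2684607}{54551} \approx -49.213$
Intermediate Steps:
$S{\left(V,N \right)} = - \frac{288}{7}$ ($S{\left(V,N \right)} = \frac{1}{7} \left(-288\right) = - \frac{288}{7}$)
$w = 4$ ($w = \sqrt{-5 + 21} = \sqrt{16} = 4$)
$Q = 64$ ($Q = 4^{3} = 64$)
$\frac{-188731 + Q}{150196 - 126817} + S{\left(\left(-24\right)^{2},98 \right)} = \frac{-188731 + 64}{150196 - 126817} - \frac{288}{7} = - \frac{188667}{23379} - \frac{288}{7} = \left(-188667\right) \frac{1}{23379} - \frac{288}{7} = - \frac{62889}{7793} - \frac{288}{7} = - \frac{2684607}{54551}$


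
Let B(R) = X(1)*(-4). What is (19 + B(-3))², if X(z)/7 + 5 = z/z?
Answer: 17161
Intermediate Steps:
X(z) = -28 (X(z) = -35 + 7*(z/z) = -35 + 7*1 = -35 + 7 = -28)
B(R) = 112 (B(R) = -28*(-4) = 112)
(19 + B(-3))² = (19 + 112)² = 131² = 17161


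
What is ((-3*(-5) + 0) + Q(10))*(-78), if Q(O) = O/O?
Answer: -1248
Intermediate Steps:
Q(O) = 1
((-3*(-5) + 0) + Q(10))*(-78) = ((-3*(-5) + 0) + 1)*(-78) = ((15 + 0) + 1)*(-78) = (15 + 1)*(-78) = 16*(-78) = -1248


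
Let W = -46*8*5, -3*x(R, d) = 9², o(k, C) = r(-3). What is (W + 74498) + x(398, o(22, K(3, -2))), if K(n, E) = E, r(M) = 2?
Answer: 72631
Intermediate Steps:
o(k, C) = 2
x(R, d) = -27 (x(R, d) = -⅓*9² = -⅓*81 = -27)
W = -1840 (W = -368*5 = -1840)
(W + 74498) + x(398, o(22, K(3, -2))) = (-1840 + 74498) - 27 = 72658 - 27 = 72631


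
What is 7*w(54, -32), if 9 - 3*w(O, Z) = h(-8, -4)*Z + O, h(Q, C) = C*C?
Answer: 3269/3 ≈ 1089.7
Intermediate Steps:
h(Q, C) = C**2
w(O, Z) = 3 - 16*Z/3 - O/3 (w(O, Z) = 3 - ((-4)**2*Z + O)/3 = 3 - (16*Z + O)/3 = 3 - (O + 16*Z)/3 = 3 + (-16*Z/3 - O/3) = 3 - 16*Z/3 - O/3)
7*w(54, -32) = 7*(3 - 16/3*(-32) - 1/3*54) = 7*(3 + 512/3 - 18) = 7*(467/3) = 3269/3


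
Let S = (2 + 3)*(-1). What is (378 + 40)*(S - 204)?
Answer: -87362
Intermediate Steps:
S = -5 (S = 5*(-1) = -5)
(378 + 40)*(S - 204) = (378 + 40)*(-5 - 204) = 418*(-209) = -87362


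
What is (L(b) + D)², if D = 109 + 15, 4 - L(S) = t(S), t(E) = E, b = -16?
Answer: 20736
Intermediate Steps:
L(S) = 4 - S
D = 124
(L(b) + D)² = ((4 - 1*(-16)) + 124)² = ((4 + 16) + 124)² = (20 + 124)² = 144² = 20736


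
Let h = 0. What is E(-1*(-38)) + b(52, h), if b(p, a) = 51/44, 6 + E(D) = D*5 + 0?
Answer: 8147/44 ≈ 185.16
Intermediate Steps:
E(D) = -6 + 5*D (E(D) = -6 + (D*5 + 0) = -6 + (5*D + 0) = -6 + 5*D)
b(p, a) = 51/44 (b(p, a) = 51*(1/44) = 51/44)
E(-1*(-38)) + b(52, h) = (-6 + 5*(-1*(-38))) + 51/44 = (-6 + 5*38) + 51/44 = (-6 + 190) + 51/44 = 184 + 51/44 = 8147/44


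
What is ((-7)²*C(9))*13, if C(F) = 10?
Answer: 6370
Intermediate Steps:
((-7)²*C(9))*13 = ((-7)²*10)*13 = (49*10)*13 = 490*13 = 6370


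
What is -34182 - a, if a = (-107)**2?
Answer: -45631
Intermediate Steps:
a = 11449
-34182 - a = -34182 - 1*11449 = -34182 - 11449 = -45631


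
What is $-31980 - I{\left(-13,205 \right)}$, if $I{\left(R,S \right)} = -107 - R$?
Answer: $-31886$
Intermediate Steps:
$-31980 - I{\left(-13,205 \right)} = -31980 - \left(-107 - -13\right) = -31980 - \left(-107 + 13\right) = -31980 - -94 = -31980 + 94 = -31886$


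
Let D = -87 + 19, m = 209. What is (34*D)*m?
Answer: -483208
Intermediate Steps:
D = -68
(34*D)*m = (34*(-68))*209 = -2312*209 = -483208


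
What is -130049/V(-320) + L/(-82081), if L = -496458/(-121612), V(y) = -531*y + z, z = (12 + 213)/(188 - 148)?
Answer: -5192951899959857/6784813853674830 ≈ -0.76538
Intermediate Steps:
z = 45/8 (z = 225/40 = 225*(1/40) = 45/8 ≈ 5.6250)
V(y) = 45/8 - 531*y (V(y) = -531*y + 45/8 = 45/8 - 531*y)
L = 248229/60806 (L = -496458*(-1/121612) = 248229/60806 ≈ 4.0823)
-130049/V(-320) + L/(-82081) = -130049/(45/8 - 531*(-320)) + (248229/60806)/(-82081) = -130049/(45/8 + 169920) + (248229/60806)*(-1/82081) = -130049/1359405/8 - 248229/4991017286 = -130049*8/1359405 - 248229/4991017286 = -1040392/1359405 - 248229/4991017286 = -5192951899959857/6784813853674830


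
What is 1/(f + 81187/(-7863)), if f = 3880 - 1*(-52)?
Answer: 7863/30836129 ≈ 0.00025499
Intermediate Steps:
f = 3932 (f = 3880 + 52 = 3932)
1/(f + 81187/(-7863)) = 1/(3932 + 81187/(-7863)) = 1/(3932 + 81187*(-1/7863)) = 1/(3932 - 81187/7863) = 1/(30836129/7863) = 7863/30836129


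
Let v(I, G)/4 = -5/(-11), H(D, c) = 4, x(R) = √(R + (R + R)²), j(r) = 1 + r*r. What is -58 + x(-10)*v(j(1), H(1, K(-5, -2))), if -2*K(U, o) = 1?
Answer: -58 + 20*√390/11 ≈ -22.094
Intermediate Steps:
K(U, o) = -½ (K(U, o) = -½*1 = -½)
j(r) = 1 + r²
x(R) = √(R + 4*R²) (x(R) = √(R + (2*R)²) = √(R + 4*R²))
v(I, G) = 20/11 (v(I, G) = 4*(-5/(-11)) = 4*(-5*(-1/11)) = 4*(5/11) = 20/11)
-58 + x(-10)*v(j(1), H(1, K(-5, -2))) = -58 + √(-10*(1 + 4*(-10)))*(20/11) = -58 + √(-10*(1 - 40))*(20/11) = -58 + √(-10*(-39))*(20/11) = -58 + √390*(20/11) = -58 + 20*√390/11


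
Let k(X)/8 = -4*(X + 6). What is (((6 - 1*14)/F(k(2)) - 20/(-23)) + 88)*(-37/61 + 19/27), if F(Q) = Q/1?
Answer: 327155/37881 ≈ 8.6364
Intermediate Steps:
k(X) = -192 - 32*X (k(X) = 8*(-4*(X + 6)) = 8*(-4*(6 + X)) = 8*(-24 - 4*X) = -192 - 32*X)
F(Q) = Q (F(Q) = Q*1 = Q)
(((6 - 1*14)/F(k(2)) - 20/(-23)) + 88)*(-37/61 + 19/27) = (((6 - 1*14)/(-192 - 32*2) - 20/(-23)) + 88)*(-37/61 + 19/27) = (((6 - 14)/(-192 - 64) - 20*(-1/23)) + 88)*(-37*1/61 + 19*(1/27)) = ((-8/(-256) + 20/23) + 88)*(-37/61 + 19/27) = ((-8*(-1/256) + 20/23) + 88)*(160/1647) = ((1/32 + 20/23) + 88)*(160/1647) = (663/736 + 88)*(160/1647) = (65431/736)*(160/1647) = 327155/37881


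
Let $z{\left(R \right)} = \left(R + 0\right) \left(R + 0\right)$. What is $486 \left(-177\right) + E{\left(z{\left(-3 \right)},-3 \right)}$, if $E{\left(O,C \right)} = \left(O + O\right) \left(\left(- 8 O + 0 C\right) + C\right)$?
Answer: $-87372$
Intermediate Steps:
$z{\left(R \right)} = R^{2}$ ($z{\left(R \right)} = R R = R^{2}$)
$E{\left(O,C \right)} = 2 O \left(C - 8 O\right)$ ($E{\left(O,C \right)} = 2 O \left(\left(- 8 O + 0\right) + C\right) = 2 O \left(- 8 O + C\right) = 2 O \left(C - 8 O\right)$)
$486 \left(-177\right) + E{\left(z{\left(-3 \right)},-3 \right)} = 486 \left(-177\right) + 2 \left(-3\right)^{2} \left(-3 - 8 \left(-3\right)^{2}\right) = -86022 + 2 \cdot 9 \left(-3 - 72\right) = -86022 + 2 \cdot 9 \left(-75\right) = -86022 - 1350 = -87372$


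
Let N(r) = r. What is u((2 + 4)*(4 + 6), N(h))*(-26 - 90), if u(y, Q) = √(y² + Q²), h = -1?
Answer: -116*√3601 ≈ -6961.0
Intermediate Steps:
u(y, Q) = √(Q² + y²)
u((2 + 4)*(4 + 6), N(h))*(-26 - 90) = √((-1)² + ((2 + 4)*(4 + 6))²)*(-26 - 90) = √(1 + (6*10)²)*(-116) = √(1 + 60²)*(-116) = √(1 + 3600)*(-116) = √3601*(-116) = -116*√3601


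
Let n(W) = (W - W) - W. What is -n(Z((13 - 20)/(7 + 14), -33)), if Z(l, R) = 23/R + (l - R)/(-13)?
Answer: -459/143 ≈ -3.2098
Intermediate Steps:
Z(l, R) = 23/R - l/13 + R/13 (Z(l, R) = 23/R + (l - R)*(-1/13) = 23/R + (-l/13 + R/13) = 23/R - l/13 + R/13)
n(W) = -W (n(W) = 0 - W = -W)
-n(Z((13 - 20)/(7 + 14), -33)) = -(-1)*(1/13)*(299 - 33*(-33 - (13 - 20)/(7 + 14)))/(-33) = -(-1)*(1/13)*(-1/33)*(299 - 33*(-33 - (-7)/21)) = -(-1)*(1/13)*(-1/33)*(299 - 33*(-33 - 1*(-1/3))) = -(-1)*(1/13)*(-1/33)*(299 - 33*(-33 + 1/3)) = -(-1)*(1/13)*(-1/33)*(299 - 33*(-98/3)) = -(-1)*(1/13)*(-1/33)*(299 + 1078) = -(-1)*(1/13)*(-1/33)*1377 = -(-1)*(-459)/143 = -1*459/143 = -459/143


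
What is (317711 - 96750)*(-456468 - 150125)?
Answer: -134033395873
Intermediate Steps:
(317711 - 96750)*(-456468 - 150125) = 220961*(-606593) = -134033395873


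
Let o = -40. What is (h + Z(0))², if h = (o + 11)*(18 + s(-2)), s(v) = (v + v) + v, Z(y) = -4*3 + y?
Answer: 129600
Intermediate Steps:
Z(y) = -12 + y
s(v) = 3*v (s(v) = 2*v + v = 3*v)
h = -348 (h = (-40 + 11)*(18 + 3*(-2)) = -29*(18 - 6) = -29*12 = -348)
(h + Z(0))² = (-348 + (-12 + 0))² = (-348 - 12)² = (-360)² = 129600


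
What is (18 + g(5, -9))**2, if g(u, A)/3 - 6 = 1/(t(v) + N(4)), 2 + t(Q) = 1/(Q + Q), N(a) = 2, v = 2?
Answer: 2304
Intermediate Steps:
t(Q) = -2 + 1/(2*Q) (t(Q) = -2 + 1/(Q + Q) = -2 + 1/(2*Q))
g(u, A) = 30 (g(u, A) = 18 + 3/((-2 + (1/2)/2) + 2) = 18 + 3/((-2 + (1/2)*(1/2)) + 2) = 18 + 3/((-2 + 1/4) + 2) = 18 + 3/(-7/4 + 2) = 18 + 3/(1/4) = 18 + 3*4 = 18 + 12 = 30)
(18 + g(5, -9))**2 = (18 + 30)**2 = 48**2 = 2304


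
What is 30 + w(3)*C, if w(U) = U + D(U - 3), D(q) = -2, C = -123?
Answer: -93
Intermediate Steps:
w(U) = -2 + U (w(U) = U - 2 = -2 + U)
30 + w(3)*C = 30 + (-2 + 3)*(-123) = 30 + 1*(-123) = 30 - 123 = -93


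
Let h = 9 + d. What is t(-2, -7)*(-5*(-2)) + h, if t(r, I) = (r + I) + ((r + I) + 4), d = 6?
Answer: -125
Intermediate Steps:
t(r, I) = 4 + 2*I + 2*r (t(r, I) = (I + r) + ((I + r) + 4) = (I + r) + (4 + I + r) = 4 + 2*I + 2*r)
h = 15 (h = 9 + 6 = 15)
t(-2, -7)*(-5*(-2)) + h = (4 + 2*(-7) + 2*(-2))*(-5*(-2)) + 15 = (4 - 14 - 4)*10 + 15 = -14*10 + 15 = -140 + 15 = -125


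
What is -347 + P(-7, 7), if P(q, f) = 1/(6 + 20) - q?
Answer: -8839/26 ≈ -339.96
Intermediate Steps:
P(q, f) = 1/26 - q
-347 + P(-7, 7) = -347 + (1/26 - 1*(-7)) = -347 + (1/26 + 7) = -347 + 183/26 = -8839/26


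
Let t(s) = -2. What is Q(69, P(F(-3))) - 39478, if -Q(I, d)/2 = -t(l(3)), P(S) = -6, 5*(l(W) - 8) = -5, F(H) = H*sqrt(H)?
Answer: -39482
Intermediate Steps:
F(H) = H**(3/2)
l(W) = 7 (l(W) = 8 + (1/5)*(-5) = 8 - 1 = 7)
Q(I, d) = -4 (Q(I, d) = -(-2)*(-2) = -2*2 = -4)
Q(69, P(F(-3))) - 39478 = -4 - 39478 = -39482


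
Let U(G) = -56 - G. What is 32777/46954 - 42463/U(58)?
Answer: 499386070/1338189 ≈ 373.18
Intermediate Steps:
32777/46954 - 42463/U(58) = 32777/46954 - 42463/(-56 - 1*58) = 32777*(1/46954) - 42463/(-56 - 58) = 32777/46954 - 42463/(-114) = 32777/46954 - 42463*(-1/114) = 32777/46954 + 42463/114 = 499386070/1338189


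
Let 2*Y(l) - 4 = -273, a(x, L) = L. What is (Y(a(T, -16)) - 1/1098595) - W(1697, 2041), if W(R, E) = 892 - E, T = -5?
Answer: 2229049253/2197190 ≈ 1014.5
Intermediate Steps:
Y(l) = -269/2 (Y(l) = 2 + (½)*(-273) = 2 - 273/2 = -269/2)
(Y(a(T, -16)) - 1/1098595) - W(1697, 2041) = (-269/2 - 1/1098595) - (892 - 1*2041) = (-269/2 - 1*1/1098595) - (892 - 2041) = (-269/2 - 1/1098595) - 1*(-1149) = -295522057/2197190 + 1149 = 2229049253/2197190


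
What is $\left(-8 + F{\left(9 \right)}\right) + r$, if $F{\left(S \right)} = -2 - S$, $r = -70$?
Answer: $-89$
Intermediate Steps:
$\left(-8 + F{\left(9 \right)}\right) + r = \left(-8 - 11\right) - 70 = -19 - 70 = -89$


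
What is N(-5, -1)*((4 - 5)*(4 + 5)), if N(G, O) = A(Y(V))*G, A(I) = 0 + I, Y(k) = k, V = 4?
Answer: 180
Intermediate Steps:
A(I) = I
N(G, O) = 4*G
N(-5, -1)*((4 - 5)*(4 + 5)) = (4*(-5))*((4 - 5)*(4 + 5)) = -(-20)*9 = -20*(-9) = 180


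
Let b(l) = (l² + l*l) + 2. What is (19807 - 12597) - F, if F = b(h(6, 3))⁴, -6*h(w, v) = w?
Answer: 6954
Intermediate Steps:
h(w, v) = -w/6
b(l) = 2 + 2*l² (b(l) = (l² + l²) + 2 = 2*l² + 2 = 2 + 2*l²)
F = 256 (F = (2 + 2*(-⅙*6)²)⁴ = (2 + 2*(-1)²)⁴ = (2 + 2*1)⁴ = (2 + 2)⁴ = 4⁴ = 256)
(19807 - 12597) - F = (19807 - 12597) - 1*256 = 7210 - 256 = 6954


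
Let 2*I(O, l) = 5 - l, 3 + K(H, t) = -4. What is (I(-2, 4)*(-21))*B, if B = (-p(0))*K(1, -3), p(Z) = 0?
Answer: 0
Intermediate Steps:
K(H, t) = -7 (K(H, t) = -3 - 4 = -7)
I(O, l) = 5/2 - l/2 (I(O, l) = (5 - l)/2 = 5/2 - l/2)
B = 0 (B = -1*0*(-7) = 0*(-7) = 0)
(I(-2, 4)*(-21))*B = ((5/2 - ½*4)*(-21))*0 = ((5/2 - 2)*(-21))*0 = ((½)*(-21))*0 = -21/2*0 = 0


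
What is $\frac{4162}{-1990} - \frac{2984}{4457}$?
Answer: $- \frac{12244097}{4434715} \approx -2.761$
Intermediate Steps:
$\frac{4162}{-1990} - \frac{2984}{4457} = 4162 \left(- \frac{1}{1990}\right) - \frac{2984}{4457} = - \frac{2081}{995} - \frac{2984}{4457} = - \frac{12244097}{4434715}$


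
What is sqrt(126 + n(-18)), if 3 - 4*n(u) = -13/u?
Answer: sqrt(18226)/12 ≈ 11.250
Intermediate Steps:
n(u) = 3/4 + 13/(4*u) (n(u) = 3/4 - (-13)/(4*u) = 3/4 + 13/(4*u))
sqrt(126 + n(-18)) = sqrt(126 + (1/4)*(13 + 3*(-18))/(-18)) = sqrt(126 + (1/4)*(-1/18)*(13 - 54)) = sqrt(126 + (1/4)*(-1/18)*(-41)) = sqrt(126 + 41/72) = sqrt(9113/72) = sqrt(18226)/12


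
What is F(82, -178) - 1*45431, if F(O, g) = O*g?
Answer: -60027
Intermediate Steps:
F(82, -178) - 1*45431 = 82*(-178) - 1*45431 = -14596 - 45431 = -60027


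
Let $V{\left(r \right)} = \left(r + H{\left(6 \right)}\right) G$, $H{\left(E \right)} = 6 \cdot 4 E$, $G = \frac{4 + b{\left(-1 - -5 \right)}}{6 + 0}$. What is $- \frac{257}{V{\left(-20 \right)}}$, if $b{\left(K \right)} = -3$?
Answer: $- \frac{771}{62} \approx -12.435$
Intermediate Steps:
$G = \frac{1}{6}$ ($G = \frac{4 - 3}{6 + 0} = 1 \cdot \frac{1}{6} = \frac{1}{6} \approx 0.16667$)
$H{\left(E \right)} = 24 E$
$V{\left(r \right)} = 24 + \frac{r}{6}$ ($V{\left(r \right)} = \left(r + 24 \cdot 6\right) \frac{1}{6} = \left(r + 144\right) \frac{1}{6} = \left(144 + r\right) \frac{1}{6} = 24 + \frac{r}{6}$)
$- \frac{257}{V{\left(-20 \right)}} = - \frac{257}{24 + \frac{1}{6} \left(-20\right)} = - \frac{257}{24 - \frac{10}{3}} = - \frac{257}{\frac{62}{3}} = \left(-257\right) \frac{3}{62} = - \frac{771}{62}$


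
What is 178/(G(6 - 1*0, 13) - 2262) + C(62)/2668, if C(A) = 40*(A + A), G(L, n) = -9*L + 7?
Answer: 2744434/1540103 ≈ 1.7820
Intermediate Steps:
G(L, n) = 7 - 9*L
C(A) = 80*A (C(A) = 40*(2*A) = 80*A)
178/(G(6 - 1*0, 13) - 2262) + C(62)/2668 = 178/((7 - 9*(6 - 1*0)) - 2262) + (80*62)/2668 = 178/((7 - 9*(6 + 0)) - 2262) + 4960*(1/2668) = 178/((7 - 9*6) - 2262) + 1240/667 = 178/((7 - 54) - 2262) + 1240/667 = 178/(-47 - 2262) + 1240/667 = 178/(-2309) + 1240/667 = 178*(-1/2309) + 1240/667 = -178/2309 + 1240/667 = 2744434/1540103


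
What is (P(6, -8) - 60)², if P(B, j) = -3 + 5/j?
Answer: 259081/64 ≈ 4048.1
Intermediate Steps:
(P(6, -8) - 60)² = ((-3 + 5/(-8)) - 60)² = ((-3 + 5*(-⅛)) - 60)² = ((-3 - 5/8) - 60)² = (-29/8 - 60)² = (-509/8)² = 259081/64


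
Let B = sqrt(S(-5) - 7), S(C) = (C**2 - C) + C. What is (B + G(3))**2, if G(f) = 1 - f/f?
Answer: 18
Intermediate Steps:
S(C) = C**2
G(f) = 0 (G(f) = 1 - 1*1 = 1 - 1 = 0)
B = 3*sqrt(2) (B = sqrt((-5)**2 - 7) = sqrt(25 - 7) = sqrt(18) = 3*sqrt(2) ≈ 4.2426)
(B + G(3))**2 = (3*sqrt(2) + 0)**2 = (3*sqrt(2))**2 = 18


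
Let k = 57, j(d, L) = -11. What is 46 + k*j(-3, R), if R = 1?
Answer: -581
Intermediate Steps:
46 + k*j(-3, R) = 46 + 57*(-11) = 46 - 627 = -581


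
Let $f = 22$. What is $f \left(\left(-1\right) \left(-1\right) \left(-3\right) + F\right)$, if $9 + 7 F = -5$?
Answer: $-110$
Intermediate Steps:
$F = -2$ ($F = - \frac{9}{7} + \frac{1}{7} \left(-5\right) = - \frac{9}{7} - \frac{5}{7} = -2$)
$f \left(\left(-1\right) \left(-1\right) \left(-3\right) + F\right) = 22 \left(\left(-1\right) \left(-1\right) \left(-3\right) - 2\right) = 22 \left(1 \left(-3\right) - 2\right) = 22 \left(-3 - 2\right) = 22 \left(-5\right) = -110$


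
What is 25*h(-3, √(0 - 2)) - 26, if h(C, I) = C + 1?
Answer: -76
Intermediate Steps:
h(C, I) = 1 + C
25*h(-3, √(0 - 2)) - 26 = 25*(1 - 3) - 26 = 25*(-2) - 26 = -50 - 26 = -76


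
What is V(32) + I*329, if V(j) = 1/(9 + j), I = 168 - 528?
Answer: -4856039/41 ≈ -1.1844e+5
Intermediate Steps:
I = -360
V(32) + I*329 = 1/(9 + 32) - 360*329 = 1/41 - 118440 = -4856039/41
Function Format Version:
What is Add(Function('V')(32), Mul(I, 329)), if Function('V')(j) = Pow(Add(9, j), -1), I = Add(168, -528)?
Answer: Rational(-4856039, 41) ≈ -1.1844e+5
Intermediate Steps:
I = -360
Add(Function('V')(32), Mul(I, 329)) = Add(Pow(Add(9, 32), -1), Mul(-360, 329)) = Add(Pow(41, -1), -118440) = Add(Rational(1, 41), -118440) = Rational(-4856039, 41)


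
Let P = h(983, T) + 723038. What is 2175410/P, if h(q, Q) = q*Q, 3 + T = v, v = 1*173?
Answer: 1087705/445074 ≈ 2.4439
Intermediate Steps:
v = 173
T = 170 (T = -3 + 173 = 170)
h(q, Q) = Q*q
P = 890148 (P = 170*983 + 723038 = 167110 + 723038 = 890148)
2175410/P = 2175410/890148 = 2175410*(1/890148) = 1087705/445074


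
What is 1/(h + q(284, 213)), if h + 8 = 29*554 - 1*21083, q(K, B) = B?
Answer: -1/4812 ≈ -0.00020781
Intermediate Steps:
h = -5025 (h = -8 + (29*554 - 1*21083) = -8 + (16066 - 21083) = -8 - 5017 = -5025)
1/(h + q(284, 213)) = 1/(-5025 + 213) = 1/(-4812) = -1/4812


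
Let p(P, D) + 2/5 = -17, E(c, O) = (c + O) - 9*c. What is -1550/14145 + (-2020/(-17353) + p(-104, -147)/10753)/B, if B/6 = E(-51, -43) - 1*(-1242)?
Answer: -309822777418291/2827689909554090 ≈ -0.10957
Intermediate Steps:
E(c, O) = O - 8*c (E(c, O) = (O + c) - 9*c = O - 8*c)
p(P, D) = -87/5 (p(P, D) = -⅖ - 17 = -87/5)
B = 9642 (B = 6*((-43 - 8*(-51)) - 1*(-1242)) = 6*((-43 + 408) + 1242) = 6*(365 + 1242) = 6*1607 = 9642)
-1550/14145 + (-2020/(-17353) + p(-104, -147)/10753)/B = -1550/14145 + (-2020/(-17353) - 87/5/10753)/9642 = -1550*1/14145 + (-2020*(-1/17353) - 87/5*1/10753)*(1/9642) = -310/2829 + (2020/17353 - 87/53765)*(1/9642) = -310/2829 + (107095589/932984045)*(1/9642) = -310/2829 + 107095589/8995832161890 = -309822777418291/2827689909554090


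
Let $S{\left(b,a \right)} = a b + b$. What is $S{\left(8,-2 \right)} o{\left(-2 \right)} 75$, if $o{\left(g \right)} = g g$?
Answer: $-2400$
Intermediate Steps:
$o{\left(g \right)} = g^{2}$
$S{\left(b,a \right)} = b + a b$
$S{\left(8,-2 \right)} o{\left(-2 \right)} 75 = 8 \left(1 - 2\right) \left(-2\right)^{2} \cdot 75 = 8 \left(-1\right) 4 \cdot 75 = \left(-8\right) 4 \cdot 75 = \left(-32\right) 75 = -2400$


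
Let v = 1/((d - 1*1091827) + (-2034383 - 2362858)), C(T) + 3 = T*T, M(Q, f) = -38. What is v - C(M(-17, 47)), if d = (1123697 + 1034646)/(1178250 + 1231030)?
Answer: -19056792115485657/13224699592697 ≈ -1441.0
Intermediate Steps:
d = 2158343/2409280 ≈ 0.89585
C(T) = -3 + T² (C(T) = -3 + T*T = -3 + T²)
v = -2409280/13224699592697 (v = 1/((2158343/2409280 - 1*1091827) + (-2034383 - 2362858)) = 1/((2158343/2409280 - 1091827) - 4397241) = 1/(-2630514796217/2409280 - 4397241) = 1/(-13224699592697/2409280) = -2409280/13224699592697 ≈ -1.8218e-7)
v - C(M(-17, 47)) = -2409280/13224699592697 - (-3 + (-38)²) = -2409280/13224699592697 - (-3 + 1444) = -2409280/13224699592697 - 1*1441 = -2409280/13224699592697 - 1441 = -19056792115485657/13224699592697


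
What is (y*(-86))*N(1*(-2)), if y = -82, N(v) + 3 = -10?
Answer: -91676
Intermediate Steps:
N(v) = -13 (N(v) = -3 - 10 = -13)
(y*(-86))*N(1*(-2)) = -82*(-86)*(-13) = 7052*(-13) = -91676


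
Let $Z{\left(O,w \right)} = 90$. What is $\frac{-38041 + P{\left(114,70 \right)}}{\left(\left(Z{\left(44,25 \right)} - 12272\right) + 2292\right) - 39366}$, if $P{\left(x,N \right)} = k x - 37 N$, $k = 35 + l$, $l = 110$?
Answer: $\frac{24101}{49256} \approx 0.4893$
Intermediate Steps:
$k = 145$ ($k = 35 + 110 = 145$)
$P{\left(x,N \right)} = - 37 N + 145 x$ ($P{\left(x,N \right)} = 145 x - 37 N = - 37 N + 145 x$)
$\frac{-38041 + P{\left(114,70 \right)}}{\left(\left(Z{\left(44,25 \right)} - 12272\right) + 2292\right) - 39366} = \frac{-38041 + \left(\left(-37\right) 70 + 145 \cdot 114\right)}{\left(\left(90 - 12272\right) + 2292\right) - 39366} = \frac{-38041 + \left(-2590 + 16530\right)}{\left(-12182 + 2292\right) - 39366} = \frac{-38041 + 13940}{-9890 - 39366} = - \frac{24101}{-49256} = \left(-24101\right) \left(- \frac{1}{49256}\right) = \frac{24101}{49256}$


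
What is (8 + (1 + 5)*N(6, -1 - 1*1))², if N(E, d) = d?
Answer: 16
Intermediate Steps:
(8 + (1 + 5)*N(6, -1 - 1*1))² = (8 + (1 + 5)*(-1 - 1*1))² = (8 + 6*(-1 - 1))² = (8 + 6*(-2))² = (8 - 12)² = (-4)² = 16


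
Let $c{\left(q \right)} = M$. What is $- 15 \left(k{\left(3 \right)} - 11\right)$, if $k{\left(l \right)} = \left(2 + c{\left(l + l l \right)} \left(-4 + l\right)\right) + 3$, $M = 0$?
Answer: $90$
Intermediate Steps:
$c{\left(q \right)} = 0$
$k{\left(l \right)} = 5$ ($k{\left(l \right)} = \left(2 + 0 \left(-4 + l\right)\right) + 3 = \left(2 + 0\right) + 3 = 2 + 3 = 5$)
$- 15 \left(k{\left(3 \right)} - 11\right) = - 15 \left(5 - 11\right) = \left(-15\right) \left(-6\right) = 90$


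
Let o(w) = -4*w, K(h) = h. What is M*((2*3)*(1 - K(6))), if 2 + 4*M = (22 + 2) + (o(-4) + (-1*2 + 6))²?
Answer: -3165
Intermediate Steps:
M = 211/2 (M = -½ + ((22 + 2) + (-4*(-4) + (-1*2 + 6))²)/4 = -½ + (24 + (16 + (-2 + 6))²)/4 = -½ + (24 + (16 + 4)²)/4 = -½ + (24 + 20²)/4 = -½ + (24 + 400)/4 = -½ + (¼)*424 = -½ + 106 = 211/2 ≈ 105.50)
M*((2*3)*(1 - K(6))) = 211*((2*3)*(1 - 1*6))/2 = 211*(6*(1 - 6))/2 = 211*(6*(-5))/2 = (211/2)*(-30) = -3165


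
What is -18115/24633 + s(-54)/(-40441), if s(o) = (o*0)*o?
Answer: -18115/24633 ≈ -0.73540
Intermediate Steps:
s(o) = 0 (s(o) = 0*o = 0)
-18115/24633 + s(-54)/(-40441) = -18115/24633 + 0/(-40441) = -18115*1/24633 + 0*(-1/40441) = -18115/24633 + 0 = -18115/24633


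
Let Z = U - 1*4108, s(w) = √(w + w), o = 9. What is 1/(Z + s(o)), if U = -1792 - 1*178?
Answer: -1013/6157011 - √2/12314022 ≈ -0.00016464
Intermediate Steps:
U = -1970 (U = -1792 - 178 = -1970)
s(w) = √2*√w (s(w) = √(2*w) = √2*√w)
Z = -6078 (Z = -1970 - 1*4108 = -1970 - 4108 = -6078)
1/(Z + s(o)) = 1/(-6078 + √2*√9) = 1/(-6078 + √2*3) = 1/(-6078 + 3*√2)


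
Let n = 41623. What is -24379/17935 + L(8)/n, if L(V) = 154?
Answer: -1011965127/746508505 ≈ -1.3556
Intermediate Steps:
-24379/17935 + L(8)/n = -24379/17935 + 154/41623 = -1011965127/746508505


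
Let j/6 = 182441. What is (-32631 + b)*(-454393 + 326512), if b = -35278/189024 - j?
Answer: 4541532647303301/31504 ≈ 1.4416e+11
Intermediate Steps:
j = 1094646 (j = 6*182441 = 1094646)
b = -103457200391/94512 (b = -35278/189024 - 1*1094646 = -35278*1/189024 - 1094646 = -17639/94512 - 1094646 = -103457200391/94512 ≈ -1.0946e+6)
(-32631 + b)*(-454393 + 326512) = (-32631 - 103457200391/94512)*(-454393 + 326512) = -106541221463/94512*(-127881) = 4541532647303301/31504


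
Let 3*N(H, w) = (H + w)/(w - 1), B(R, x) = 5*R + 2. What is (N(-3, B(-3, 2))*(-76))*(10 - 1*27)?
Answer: 10336/21 ≈ 492.19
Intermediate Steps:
B(R, x) = 2 + 5*R
N(H, w) = (H + w)/(3*(-1 + w)) (N(H, w) = ((H + w)/(w - 1))/3 = ((H + w)/(-1 + w))/3 = (H + w)/(3*(-1 + w)))
(N(-3, B(-3, 2))*(-76))*(10 - 1*27) = (((-3 + (2 + 5*(-3)))/(3*(-1 + (2 + 5*(-3)))))*(-76))*(10 - 1*27) = (((-3 + (2 - 15))/(3*(-1 + (2 - 15))))*(-76))*(10 - 27) = (((-3 - 13)/(3*(-1 - 13)))*(-76))*(-17) = (((1/3)*(-16)/(-14))*(-76))*(-17) = (((1/3)*(-1/14)*(-16))*(-76))*(-17) = ((8/21)*(-76))*(-17) = -608/21*(-17) = 10336/21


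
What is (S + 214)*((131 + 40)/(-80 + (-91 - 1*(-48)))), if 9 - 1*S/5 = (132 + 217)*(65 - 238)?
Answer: -17222208/41 ≈ -4.2005e+5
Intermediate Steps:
S = 301930 (S = 45 - 5*(132 + 217)*(65 - 238) = 45 - 1745*(-173) = 45 - 5*(-60377) = 45 + 301885 = 301930)
(S + 214)*((131 + 40)/(-80 + (-91 - 1*(-48)))) = (301930 + 214)*((131 + 40)/(-80 + (-91 - 1*(-48)))) = 302144*(171/(-80 + (-91 + 48))) = 302144*(171/(-80 - 43)) = 302144*(171/(-123)) = 302144*(171*(-1/123)) = 302144*(-57/41) = -17222208/41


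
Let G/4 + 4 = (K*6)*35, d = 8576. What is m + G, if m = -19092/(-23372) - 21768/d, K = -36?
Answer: -189525168323/6263696 ≈ -30258.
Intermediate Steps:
m = -10782147/6263696 (m = -19092/(-23372) - 21768/8576 = -19092*(-1/23372) - 21768*1/8576 = 4773/5843 - 2721/1072 = -10782147/6263696 ≈ -1.7214)
G = -30256 (G = -16 + 4*(-36*6*35) = -16 + 4*(-216*35) = -16 + 4*(-7560) = -16 - 30240 = -30256)
m + G = -10782147/6263696 - 30256 = -189525168323/6263696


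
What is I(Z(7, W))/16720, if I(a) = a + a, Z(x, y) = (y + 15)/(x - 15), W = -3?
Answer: -3/16720 ≈ -0.00017943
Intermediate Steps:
Z(x, y) = (15 + y)/(-15 + x)
I(a) = 2*a
I(Z(7, W))/16720 = (2*((15 - 3)/(-15 + 7)))/16720 = (2*(12/(-8)))*(1/16720) = (2*(-1/8*12))*(1/16720) = (2*(-3/2))*(1/16720) = -3*1/16720 = -3/16720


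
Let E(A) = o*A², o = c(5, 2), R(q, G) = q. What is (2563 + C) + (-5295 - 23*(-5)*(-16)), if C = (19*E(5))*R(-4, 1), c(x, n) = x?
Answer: -14072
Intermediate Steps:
o = 5
E(A) = 5*A²
C = -9500 (C = (19*(5*5²))*(-4) = (19*(5*25))*(-4) = (19*125)*(-4) = 2375*(-4) = -9500)
(2563 + C) + (-5295 - 23*(-5)*(-16)) = (2563 - 9500) + (-5295 - 23*(-5)*(-16)) = -6937 + (-5295 - (-115)*(-16)) = -6937 + (-5295 - 1*1840) = -6937 + (-5295 - 1840) = -6937 - 7135 = -14072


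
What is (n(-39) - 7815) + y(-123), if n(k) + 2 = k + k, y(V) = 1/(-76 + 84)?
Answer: -63159/8 ≈ -7894.9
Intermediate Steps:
y(V) = ⅛ (y(V) = 1/8 = ⅛)
n(k) = -2 + 2*k (n(k) = -2 + (k + k) = -2 + 2*k)
(n(-39) - 7815) + y(-123) = ((-2 + 2*(-39)) - 7815) + ⅛ = ((-2 - 78) - 7815) + ⅛ = (-80 - 7815) + ⅛ = -7895 + ⅛ = -63159/8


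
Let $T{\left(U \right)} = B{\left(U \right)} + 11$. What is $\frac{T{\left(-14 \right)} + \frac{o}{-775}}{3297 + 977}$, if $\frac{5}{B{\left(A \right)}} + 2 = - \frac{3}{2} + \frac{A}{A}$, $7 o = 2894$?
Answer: $\frac{45931}{23186450} \approx 0.0019809$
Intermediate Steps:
$o = \frac{2894}{7}$ ($o = \frac{1}{7} \cdot 2894 = \frac{2894}{7} \approx 413.43$)
$B{\left(A \right)} = -2$ ($B{\left(A \right)} = \frac{5}{-2 + \left(- \frac{3}{2} + \frac{A}{A}\right)} = \frac{5}{-2 + \left(\left(-3\right) \frac{1}{2} + 1\right)} = \frac{5}{-2 + \left(- \frac{3}{2} + 1\right)} = \frac{5}{-2 - \frac{1}{2}} = \frac{5}{- \frac{5}{2}} = 5 \left(- \frac{2}{5}\right) = -2$)
$T{\left(U \right)} = 9$ ($T{\left(U \right)} = -2 + 11 = 9$)
$\frac{T{\left(-14 \right)} + \frac{o}{-775}}{3297 + 977} = \frac{9 + \frac{2894}{7 \left(-775\right)}}{3297 + 977} = \frac{9 + \frac{2894}{7} \left(- \frac{1}{775}\right)}{4274} = \left(9 - \frac{2894}{5425}\right) \frac{1}{4274} = \frac{45931}{5425} \cdot \frac{1}{4274} = \frac{45931}{23186450}$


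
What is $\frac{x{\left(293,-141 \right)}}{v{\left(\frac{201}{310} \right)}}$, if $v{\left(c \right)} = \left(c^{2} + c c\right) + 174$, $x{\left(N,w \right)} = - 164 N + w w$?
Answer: $- \frac{1353616550}{8401101} \approx -161.12$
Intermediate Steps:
$x{\left(N,w \right)} = w^{2} - 164 N$ ($x{\left(N,w \right)} = - 164 N + w^{2} = w^{2} - 164 N$)
$v{\left(c \right)} = 174 + 2 c^{2}$ ($v{\left(c \right)} = \left(c^{2} + c^{2}\right) + 174 = 2 c^{2} + 174 = 174 + 2 c^{2}$)
$\frac{x{\left(293,-141 \right)}}{v{\left(\frac{201}{310} \right)}} = \frac{\left(-141\right)^{2} - 48052}{174 + 2 \left(\frac{201}{310}\right)^{2}} = \frac{19881 - 48052}{174 + 2 \left(201 \cdot \frac{1}{310}\right)^{2}} = - \frac{28171}{174 + 2 \left(\frac{201}{310}\right)^{2}} = - \frac{28171}{174 + 2 \cdot \frac{40401}{96100}} = - \frac{28171}{174 + \frac{40401}{48050}} = - \frac{28171}{\frac{8401101}{48050}} = \left(-28171\right) \frac{48050}{8401101} = - \frac{1353616550}{8401101}$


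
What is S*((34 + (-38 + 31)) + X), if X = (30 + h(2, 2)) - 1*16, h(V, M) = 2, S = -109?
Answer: -4687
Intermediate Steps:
X = 16 (X = (30 + 2) - 1*16 = 32 - 16 = 16)
S*((34 + (-38 + 31)) + X) = -109*((34 + (-38 + 31)) + 16) = -109*((34 - 7) + 16) = -109*(27 + 16) = -109*43 = -4687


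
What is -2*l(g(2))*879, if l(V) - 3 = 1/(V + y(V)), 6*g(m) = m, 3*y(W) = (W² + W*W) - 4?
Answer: -84384/25 ≈ -3375.4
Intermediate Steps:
y(W) = -4/3 + 2*W²/3 (y(W) = ((W² + W*W) - 4)/3 = ((W² + W²) - 4)/3 = (2*W² - 4)/3 = (-4 + 2*W²)/3 = -4/3 + 2*W²/3)
g(m) = m/6
l(V) = 3 + 1/(-4/3 + V + 2*V²/3) (l(V) = 3 + 1/(V + (-4/3 + 2*V²/3)) = 3 + 1/(-4/3 + V + 2*V²/3))
-2*l(g(2))*879 = -6*(-3 + 2*((⅙)*2)² + 3*((⅙)*2))/(-4 + 2*((⅙)*2)² + 3*((⅙)*2))*879 = -6*(-3 + 2*(⅓)² + 3*(⅓))/(-4 + 2*(⅓)² + 3*(⅓))*879 = -6*(-3 + 2*(⅑) + 1)/(-4 + 2*(⅑) + 1)*879 = -6*(-3 + 2/9 + 1)/(-4 + 2/9 + 1)*879 = -6*(-16)/((-25/9)*9)*879 = -6*(-9)*(-16)/(25*9)*879 = -2*48/25*879 = -96/25*879 = -84384/25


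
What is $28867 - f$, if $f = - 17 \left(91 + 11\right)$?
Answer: $30601$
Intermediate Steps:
$f = -1734$ ($f = \left(-17\right) 102 = -1734$)
$28867 - f = 28867 - -1734 = 28867 + 1734 = 30601$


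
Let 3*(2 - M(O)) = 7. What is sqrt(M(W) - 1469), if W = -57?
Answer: 2*I*sqrt(3306)/3 ≈ 38.332*I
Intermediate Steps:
M(O) = -1/3 (M(O) = 2 - 1/3*7 = 2 - 7/3 = -1/3)
sqrt(M(W) - 1469) = sqrt(-1/3 - 1469) = sqrt(-4408/3) = 2*I*sqrt(3306)/3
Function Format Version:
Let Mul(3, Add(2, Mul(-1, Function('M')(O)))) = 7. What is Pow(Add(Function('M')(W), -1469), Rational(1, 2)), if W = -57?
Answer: Mul(Rational(2, 3), I, Pow(3306, Rational(1, 2))) ≈ Mul(38.332, I)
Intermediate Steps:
Function('M')(O) = Rational(-1, 3) (Function('M')(O) = Add(2, Mul(Rational(-1, 3), 7)) = Add(2, Rational(-7, 3)) = Rational(-1, 3))
Pow(Add(Function('M')(W), -1469), Rational(1, 2)) = Pow(Add(Rational(-1, 3), -1469), Rational(1, 2)) = Pow(Rational(-4408, 3), Rational(1, 2)) = Mul(Rational(2, 3), I, Pow(3306, Rational(1, 2)))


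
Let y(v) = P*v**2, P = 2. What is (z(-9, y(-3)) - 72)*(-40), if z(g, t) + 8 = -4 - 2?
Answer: 3440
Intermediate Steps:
y(v) = 2*v**2
z(g, t) = -14 (z(g, t) = -8 + (-4 - 2) = -8 - 6 = -14)
(z(-9, y(-3)) - 72)*(-40) = (-14 - 72)*(-40) = -86*(-40) = 3440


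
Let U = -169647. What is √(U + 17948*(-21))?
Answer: I*√546555 ≈ 739.29*I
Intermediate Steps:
√(U + 17948*(-21)) = √(-169647 + 17948*(-21)) = √(-169647 - 376908) = √(-546555) = I*√546555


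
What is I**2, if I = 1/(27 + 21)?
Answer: 1/2304 ≈ 0.00043403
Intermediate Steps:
I = 1/48 ≈ 0.020833
I**2 = (1/48)**2 = 1/2304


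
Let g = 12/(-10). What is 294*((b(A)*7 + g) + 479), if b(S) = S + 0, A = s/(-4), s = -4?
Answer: 712656/5 ≈ 1.4253e+5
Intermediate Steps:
A = 1 (A = -4/(-4) = -4*(-¼) = 1)
b(S) = S
g = -6/5 (g = 12*(-⅒) = -6/5 ≈ -1.2000)
294*((b(A)*7 + g) + 479) = 294*((1*7 - 6/5) + 479) = 294*((7 - 6/5) + 479) = 294*(29/5 + 479) = 294*(2424/5) = 712656/5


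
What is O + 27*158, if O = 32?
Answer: 4298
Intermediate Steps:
O + 27*158 = 32 + 27*158 = 32 + 4266 = 4298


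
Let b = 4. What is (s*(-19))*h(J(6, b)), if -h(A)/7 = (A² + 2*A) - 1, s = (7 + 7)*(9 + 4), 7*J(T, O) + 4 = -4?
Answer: -47918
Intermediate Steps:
J(T, O) = -8/7 (J(T, O) = -4/7 + (⅐)*(-4) = -4/7 - 4/7 = -8/7)
s = 182 (s = 14*13 = 182)
h(A) = 7 - 14*A - 7*A² (h(A) = -7*((A² + 2*A) - 1) = -7*(-1 + A² + 2*A) = 7 - 14*A - 7*A²)
(s*(-19))*h(J(6, b)) = (182*(-19))*(7 - 14*(-8/7) - 7*(-8/7)²) = -3458*(7 + 16 - 7*64/49) = -3458*(7 + 16 - 64/7) = -3458*97/7 = -47918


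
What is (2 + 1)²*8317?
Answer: 74853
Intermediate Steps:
(2 + 1)²*8317 = 3²*8317 = 9*8317 = 74853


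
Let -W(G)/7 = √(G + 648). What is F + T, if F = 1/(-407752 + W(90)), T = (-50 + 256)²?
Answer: 3527739845278680/83130828671 + 21*√82/166261657342 ≈ 42436.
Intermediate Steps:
T = 42436 (T = 206² = 42436)
W(G) = -7*√(648 + G) (W(G) = -7*√(G + 648) = -7*√(648 + G))
F = 1/(-407752 - 21*√82) (F = 1/(-407752 - 7*√(648 + 90)) = 1/(-407752 - 21*√82) ≈ -2.4513e-6)
F + T = (-203876/83130828671 + 21*√82/166261657342) + 42436 = 3527739845278680/83130828671 + 21*√82/166261657342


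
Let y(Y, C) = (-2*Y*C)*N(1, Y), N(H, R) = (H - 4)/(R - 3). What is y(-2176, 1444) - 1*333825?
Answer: -708551811/2179 ≈ -3.2517e+5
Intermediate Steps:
N(H, R) = (-4 + H)/(-3 + R)
y(Y, C) = 6*C*Y/(-3 + Y) (y(Y, C) = (-2*Y*C)*((-4 + 1)/(-3 + Y)) = (-2*C*Y)*(-3/(-3 + Y)) = 6*C*Y/(-3 + Y))
y(-2176, 1444) - 1*333825 = 6*1444*(-2176)/(-3 - 2176) - 1*333825 = 6*1444*(-2176)/(-2179) - 333825 = 6*1444*(-2176)*(-1/2179) - 333825 = 18852864/2179 - 333825 = -708551811/2179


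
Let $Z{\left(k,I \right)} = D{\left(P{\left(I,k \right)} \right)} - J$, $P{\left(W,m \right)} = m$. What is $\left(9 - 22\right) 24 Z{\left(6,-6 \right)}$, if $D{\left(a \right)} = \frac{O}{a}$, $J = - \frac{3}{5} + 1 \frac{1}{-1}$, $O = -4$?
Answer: $- \frac{1456}{5} \approx -291.2$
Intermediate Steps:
$J = - \frac{8}{5}$ ($J = \left(-3\right) \frac{1}{5} + 1 \left(-1\right) = - \frac{3}{5} - 1 = - \frac{8}{5} \approx -1.6$)
$D{\left(a \right)} = - \frac{4}{a}$
$Z{\left(k,I \right)} = \frac{8}{5} - \frac{4}{k}$ ($Z{\left(k,I \right)} = - \frac{4}{k} - - \frac{8}{5} = - \frac{4}{k} + \frac{8}{5} = \frac{8}{5} - \frac{4}{k}$)
$\left(9 - 22\right) 24 Z{\left(6,-6 \right)} = \left(9 - 22\right) 24 \left(\frac{8}{5} - \frac{4}{6}\right) = \left(-13\right) 24 \left(\frac{8}{5} - \frac{2}{3}\right) = - 312 \left(\frac{8}{5} - \frac{2}{3}\right) = \left(-312\right) \frac{14}{15} = - \frac{1456}{5}$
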